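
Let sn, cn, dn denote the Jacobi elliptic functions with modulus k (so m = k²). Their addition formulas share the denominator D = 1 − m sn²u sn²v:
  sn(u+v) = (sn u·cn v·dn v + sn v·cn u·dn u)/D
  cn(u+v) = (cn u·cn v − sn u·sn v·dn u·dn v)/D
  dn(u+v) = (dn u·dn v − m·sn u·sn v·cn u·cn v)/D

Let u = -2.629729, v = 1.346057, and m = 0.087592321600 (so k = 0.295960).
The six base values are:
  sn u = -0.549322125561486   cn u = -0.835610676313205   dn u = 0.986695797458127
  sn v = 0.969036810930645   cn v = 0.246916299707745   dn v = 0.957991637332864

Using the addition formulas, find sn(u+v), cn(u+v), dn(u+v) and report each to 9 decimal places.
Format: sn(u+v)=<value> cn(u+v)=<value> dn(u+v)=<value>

m = k² = 0.0875923216
D = 1 − m·sn²u·sn²v = 0.9751800575051238
sn(u+v) = (sn u·cn v·dn v + sn v·cn u·dn u)/D = -0.9289033088532648/0.9751800575051238 = -0.9525454316916075
cn(u+v) = (cn u·cn v − sn u·sn v·dn u·dn v)/D = 0.2968413504839793/0.9751800575051238 = 0.304396452941635
dn(u+v) = (dn u·dn v − m·sn u·sn v·cn u·cn v)/D = 0.9356260551415556/0.9751800575051238 = 0.9594392829722521

sn(u+v)=-0.952545432 cn(u+v)=0.304396453 dn(u+v)=0.959439283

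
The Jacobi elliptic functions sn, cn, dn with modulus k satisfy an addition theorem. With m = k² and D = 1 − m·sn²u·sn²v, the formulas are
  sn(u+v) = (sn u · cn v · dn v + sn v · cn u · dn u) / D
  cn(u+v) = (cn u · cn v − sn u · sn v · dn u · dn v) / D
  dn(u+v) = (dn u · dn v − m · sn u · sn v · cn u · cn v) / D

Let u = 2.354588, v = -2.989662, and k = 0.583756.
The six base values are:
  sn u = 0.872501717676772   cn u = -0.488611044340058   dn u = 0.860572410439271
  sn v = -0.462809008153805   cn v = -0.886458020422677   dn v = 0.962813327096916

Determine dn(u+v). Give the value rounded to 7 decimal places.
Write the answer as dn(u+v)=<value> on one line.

dn(u+v)=0.9404259

m = k² = 0.340771067536
D = 1 − m·sn²u·sn²v = 0.9444353090648778
dn(u+v) = (dn u·dn v − m·sn u·sn v·cn u·cn v)/D = 0.8881714094223037/0.9444353090648778 = 0.9404258829561516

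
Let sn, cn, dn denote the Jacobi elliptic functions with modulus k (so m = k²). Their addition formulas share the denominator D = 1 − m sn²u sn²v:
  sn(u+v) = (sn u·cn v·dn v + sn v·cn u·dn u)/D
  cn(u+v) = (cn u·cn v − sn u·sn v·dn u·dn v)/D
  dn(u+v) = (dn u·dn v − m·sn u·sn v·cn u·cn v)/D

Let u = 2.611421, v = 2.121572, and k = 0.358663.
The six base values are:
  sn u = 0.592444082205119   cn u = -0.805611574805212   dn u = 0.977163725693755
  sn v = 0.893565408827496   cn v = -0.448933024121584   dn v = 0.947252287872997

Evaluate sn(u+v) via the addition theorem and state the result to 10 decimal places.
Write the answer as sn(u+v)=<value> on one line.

sn(u+v)=-0.9910963733

m = k² = 0.128639147569
D = 1 − m·sn²u·sn²v = 0.9639487289078109
sn(u+v) = (sn u·cn v·dn v + sn v·cn u·dn u)/D = -0.9553660892921599/0.9639487289078109 = -0.9910963733253993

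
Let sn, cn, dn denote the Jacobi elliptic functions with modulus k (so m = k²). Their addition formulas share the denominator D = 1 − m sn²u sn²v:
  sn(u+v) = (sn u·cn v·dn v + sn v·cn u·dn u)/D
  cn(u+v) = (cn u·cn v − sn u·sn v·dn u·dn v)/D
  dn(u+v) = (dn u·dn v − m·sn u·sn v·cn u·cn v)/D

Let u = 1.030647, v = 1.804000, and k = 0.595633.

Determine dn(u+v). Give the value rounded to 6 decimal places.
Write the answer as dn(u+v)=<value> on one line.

sn u = 0.8297100803648258, cn u = 0.5581945740877408, dn u = 0.8693467013019608
sn v = 0.9989661669836253, cn v = -0.04545984186118265, dn v = 0.8037129549324723
m = k² = 0.354778670689
D = 1 − m·sn²u·sn²v = 0.7562684251504351
dn(u+v) = (dn u·dn v − m·sn u·sn v·cn u·cn v)/D = 0.7061670847743181/0.7562684251504351 = 0.9337519077751382

dn(u+v)=0.933752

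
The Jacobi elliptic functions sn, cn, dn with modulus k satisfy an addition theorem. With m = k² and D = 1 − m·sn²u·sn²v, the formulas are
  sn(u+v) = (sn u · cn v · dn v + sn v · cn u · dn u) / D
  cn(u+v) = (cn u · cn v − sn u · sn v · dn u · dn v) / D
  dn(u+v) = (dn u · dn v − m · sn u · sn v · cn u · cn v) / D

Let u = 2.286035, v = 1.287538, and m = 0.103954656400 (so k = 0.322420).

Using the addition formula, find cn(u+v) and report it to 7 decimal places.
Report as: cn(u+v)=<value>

cn(u+v)=-0.9412477

sn u = 0.801763358448717, cn u = -0.5976416292804862, dn u = 0.9660100422611168
sn v = 0.9524030226514196, cn v = 0.3048417334362858, dn v = 0.9516857107586964
m = k² = 0.1039546564
D = 1 − m·sn²u·sn²v = 0.9393853102547193
cn(u+v) = (cn u·cn v − sn u·sn v·dn u·dn v)/D = -0.8841942687979663/0.9393853102547193 = -0.9412477065009803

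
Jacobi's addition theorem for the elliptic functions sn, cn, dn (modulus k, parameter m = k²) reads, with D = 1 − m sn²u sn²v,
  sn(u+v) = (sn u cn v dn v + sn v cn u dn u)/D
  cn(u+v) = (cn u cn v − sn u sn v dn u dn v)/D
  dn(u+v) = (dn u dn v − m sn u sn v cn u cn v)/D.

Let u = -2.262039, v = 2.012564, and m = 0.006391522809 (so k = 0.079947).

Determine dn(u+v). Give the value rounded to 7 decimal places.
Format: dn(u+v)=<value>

sn u = -0.7732569198608656, cn u = -0.6340928448478873, dn u = 0.998087341190551
sn v = 0.9056317217141438, cn v = -0.4240650712155808, dn v = 0.9973754921338807
m = k² = 0.006391522809
D = 1 − m·sn²u·sn²v = 0.9968655941738983
dn(u+v) = (dn u·dn v − m·sn u·sn v·cn u·cn v)/D = 0.9966714058906559/0.9968655941738983 = 0.9998052011380698

dn(u+v)=0.9998052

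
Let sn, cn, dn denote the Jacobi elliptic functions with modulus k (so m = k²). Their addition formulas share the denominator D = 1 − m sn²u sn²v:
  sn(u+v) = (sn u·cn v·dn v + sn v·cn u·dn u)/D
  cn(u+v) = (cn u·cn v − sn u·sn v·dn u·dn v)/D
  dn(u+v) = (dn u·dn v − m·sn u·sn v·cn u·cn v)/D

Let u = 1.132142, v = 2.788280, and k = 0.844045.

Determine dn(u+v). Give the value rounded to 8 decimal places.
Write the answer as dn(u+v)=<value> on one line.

dn(u+v)=0.97516900

sn u = 0.8413767753232725, cn u = 0.5404490003197447, dn u = 0.7040404624588681
sn v = 0.9236427640394266, cn v = -0.3832545426183598, dn v = 0.6262826744074625
m = k² = 0.712411962025
D = 1 − m·sn²u·sn²v = 0.5697505662566694
dn(u+v) = (dn u·dn v − m·sn u·sn v·cn u·cn v)/D = 0.5556030890235828/0.5697505662566694 = 0.9751689983811035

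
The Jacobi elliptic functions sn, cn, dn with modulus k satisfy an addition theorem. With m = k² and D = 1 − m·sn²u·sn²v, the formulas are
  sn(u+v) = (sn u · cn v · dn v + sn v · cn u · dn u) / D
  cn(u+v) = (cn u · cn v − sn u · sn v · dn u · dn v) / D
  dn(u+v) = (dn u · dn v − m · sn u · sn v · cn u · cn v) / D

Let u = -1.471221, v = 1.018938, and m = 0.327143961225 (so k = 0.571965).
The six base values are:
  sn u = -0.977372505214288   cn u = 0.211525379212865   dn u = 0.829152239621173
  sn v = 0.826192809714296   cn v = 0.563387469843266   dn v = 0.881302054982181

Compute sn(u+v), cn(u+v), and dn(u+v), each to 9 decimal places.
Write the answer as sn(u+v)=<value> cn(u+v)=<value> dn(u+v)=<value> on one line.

sn(u+v)=-0.432671922 cn(u+v)=0.901551445 dn(u+v)=0.968894740

m = k² = 0.327143961225
D = 1 − m·sn²u·sn²v = 0.786684720136945
sn(u+v) = (sn u·cn v·dn v + sn v·cn u·dn u)/D = -0.3403763897879187/0.786684720136945 = -0.4326719218960634
cn(u+v) = (cn u·cn v − sn u·sn v·dn u·dn v)/D = 0.7092367462081236/0.786684720136945 = 0.9015514450117458
dn(u+v) = (dn u·dn v − m·sn u·sn v·cn u·cn v)/D = 0.7622146874429022/0.786684720136945 = 0.9688947400811559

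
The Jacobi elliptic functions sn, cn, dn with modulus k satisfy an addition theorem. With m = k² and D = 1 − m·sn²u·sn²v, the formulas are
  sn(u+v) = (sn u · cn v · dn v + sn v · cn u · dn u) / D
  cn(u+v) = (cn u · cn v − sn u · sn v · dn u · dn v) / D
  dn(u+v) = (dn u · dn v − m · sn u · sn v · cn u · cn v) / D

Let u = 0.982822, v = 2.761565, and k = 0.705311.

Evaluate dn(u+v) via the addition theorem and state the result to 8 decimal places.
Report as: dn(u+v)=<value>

dn(u+v)=0.99959180

sn u = 0.7946707060494504, cn u = 0.6070407473529829, dn u = 0.8281611985069546
sn v = 0.7737292596792138, cn v = -0.633516402878612, dn v = 0.8379677475096359
m = k² = 0.497463606721
D = 1 − m·sn²u·sn²v = 0.8119324948515984
dn(u+v) = (dn u·dn v − m·sn u·sn v·cn u·cn v)/D = 0.8116010603805516/0.8119324948515984 = 0.999591795533313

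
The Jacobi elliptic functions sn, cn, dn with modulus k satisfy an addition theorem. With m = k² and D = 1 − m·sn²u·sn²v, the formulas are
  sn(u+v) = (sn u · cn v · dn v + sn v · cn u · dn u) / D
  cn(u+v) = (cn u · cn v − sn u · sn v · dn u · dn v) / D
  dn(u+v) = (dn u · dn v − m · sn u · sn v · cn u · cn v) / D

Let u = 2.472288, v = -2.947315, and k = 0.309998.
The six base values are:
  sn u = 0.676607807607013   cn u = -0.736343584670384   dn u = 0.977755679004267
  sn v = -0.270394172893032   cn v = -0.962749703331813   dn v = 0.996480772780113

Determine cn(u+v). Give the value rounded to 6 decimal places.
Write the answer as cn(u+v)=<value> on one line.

cn(u+v)=0.890029

m = k² = 0.096098760004
D = 1 − m·sn²u·sn²v = 0.9967834785639317
cn(u+v) = (cn u·cn v − sn u·sn v·dn u·dn v)/D = 0.8871662361316054/0.9967834785639317 = 0.8900290335968929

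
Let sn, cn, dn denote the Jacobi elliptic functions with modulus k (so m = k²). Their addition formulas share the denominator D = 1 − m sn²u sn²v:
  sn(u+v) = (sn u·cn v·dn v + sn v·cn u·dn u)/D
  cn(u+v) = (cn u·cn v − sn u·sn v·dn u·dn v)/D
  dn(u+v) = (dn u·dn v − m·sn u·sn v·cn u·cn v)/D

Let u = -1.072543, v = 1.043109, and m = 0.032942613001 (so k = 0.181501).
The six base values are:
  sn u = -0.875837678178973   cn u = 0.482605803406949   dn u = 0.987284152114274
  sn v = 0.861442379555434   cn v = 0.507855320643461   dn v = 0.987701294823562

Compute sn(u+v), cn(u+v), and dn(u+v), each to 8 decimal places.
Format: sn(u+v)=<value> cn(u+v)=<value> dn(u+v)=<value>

sn(u+v)=-0.02942961 cn(u+v)=0.99956686 dn(u+v)=0.99998573

m = k² = 0.032942613001
D = 1 − m·sn²u·sn²v = 0.9812475610504823
sn(u+v) = (sn u·cn v·dn v + sn v·cn u·dn u)/D = -0.02887773321718071/0.9812475610504823 = -0.02942961018549225
cn(u+v) = (cn u·cn v − sn u·sn v·dn u·dn v)/D = 0.9808225387865826/0.9812475610504823 = 0.9995668552149626
dn(u+v) = (dn u·dn v − m·sn u·sn v·cn u·cn v)/D = 0.9812335626389802/0.9812475610504823 = 0.9999857340674691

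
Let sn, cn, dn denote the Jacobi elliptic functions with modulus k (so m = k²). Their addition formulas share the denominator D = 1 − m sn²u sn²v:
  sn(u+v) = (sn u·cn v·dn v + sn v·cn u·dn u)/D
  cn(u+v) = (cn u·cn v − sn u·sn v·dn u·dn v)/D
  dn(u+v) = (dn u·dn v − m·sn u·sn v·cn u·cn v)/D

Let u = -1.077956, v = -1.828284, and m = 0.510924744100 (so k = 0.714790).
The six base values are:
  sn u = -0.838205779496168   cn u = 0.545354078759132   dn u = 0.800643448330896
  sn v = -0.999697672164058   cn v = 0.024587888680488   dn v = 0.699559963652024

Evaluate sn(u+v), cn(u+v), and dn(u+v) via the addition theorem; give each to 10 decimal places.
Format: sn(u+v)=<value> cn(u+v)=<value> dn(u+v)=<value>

m = k² = 0.5109247441
D = 1 − m·sn²u·sn²v = 0.6412469518326048
sn(u+v) = (sn u·cn v·dn v + sn v·cn u·dn u)/D = -0.4509198917718803/0.6412469518326048 = -0.7031922576523862
cn(u+v) = (cn u·cn v − sn u·sn v·dn u·dn v)/D = -0.4559264243702516/0.6412469518326048 = -0.7109997530082132
dn(u+v) = (dn u·dn v − m·sn u·sn v·cn u·cn v)/D = 0.5543572533015692/0.6412469518326048 = 0.8644988513665202

sn(u+v)=-0.7031922577 cn(u+v)=-0.7109997530 dn(u+v)=0.8644988514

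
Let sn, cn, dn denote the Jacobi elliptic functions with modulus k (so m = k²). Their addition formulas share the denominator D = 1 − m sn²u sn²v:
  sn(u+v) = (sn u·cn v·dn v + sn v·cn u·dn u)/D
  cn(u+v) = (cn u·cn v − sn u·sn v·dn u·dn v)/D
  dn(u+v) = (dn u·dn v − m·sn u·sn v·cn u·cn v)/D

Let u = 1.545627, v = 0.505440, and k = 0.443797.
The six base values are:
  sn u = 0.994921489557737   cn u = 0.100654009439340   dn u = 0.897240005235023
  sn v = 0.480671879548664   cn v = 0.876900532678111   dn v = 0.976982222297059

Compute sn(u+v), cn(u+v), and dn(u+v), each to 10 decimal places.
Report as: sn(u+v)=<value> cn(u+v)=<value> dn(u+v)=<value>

sn(u+v)=0.9380284715 cn(u+v)=-0.3465582009 dn(u+v)=0.9092299605

m = k² = 0.196955777209
D = 1 − m·sn²u·sn²v = 0.9549552917580989
sn(u+v) = (sn u·cn v·dn v + sn v·cn u·dn u)/D = 0.8957752527046034/0.9549552917580989 = 0.9380284715271398
cn(u+v) = (cn u·cn v − sn u·sn v·dn u·dn v)/D = -0.330947587842546/0.9549552917580989 = -0.3465582008904966
dn(u+v) = (dn u·dn v − m·sn u·sn v·cn u·cn v)/D = 0.8682739622095555/0.9549552917580989 = 0.9092299605053125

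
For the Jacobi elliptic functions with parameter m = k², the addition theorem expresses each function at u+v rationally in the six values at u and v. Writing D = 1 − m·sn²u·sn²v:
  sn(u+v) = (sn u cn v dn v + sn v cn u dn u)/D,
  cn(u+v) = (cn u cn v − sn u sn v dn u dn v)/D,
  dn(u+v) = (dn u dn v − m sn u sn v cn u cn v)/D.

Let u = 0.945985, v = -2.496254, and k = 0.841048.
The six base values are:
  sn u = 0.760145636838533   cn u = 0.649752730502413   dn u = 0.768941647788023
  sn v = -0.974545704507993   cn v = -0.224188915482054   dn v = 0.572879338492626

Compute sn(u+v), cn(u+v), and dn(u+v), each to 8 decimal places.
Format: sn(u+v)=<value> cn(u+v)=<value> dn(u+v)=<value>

sn(u+v)=-0.95540821 cn(u+v)=0.29528825 dn(u+v)=0.59524514

m = k² = 0.707361738304
D = 1 − m·sn²u·sn²v = 0.6118142380675475
sn(u+v) = (sn u·cn v·dn v + sn v·cn u·dn u)/D = -0.5845323456531219/0.6118142380675475 = -0.9554082093600877
cn(u+v) = (cn u·cn v − sn u·sn v·dn u·dn v)/D = 0.1806615586875991/0.6118142380675475 = 0.2952882549092509
dn(u+v) = (dn u·dn v − m·sn u·sn v·cn u·cn v)/D = 0.364179451969749/0.6118142380675475 = 0.5952451402896932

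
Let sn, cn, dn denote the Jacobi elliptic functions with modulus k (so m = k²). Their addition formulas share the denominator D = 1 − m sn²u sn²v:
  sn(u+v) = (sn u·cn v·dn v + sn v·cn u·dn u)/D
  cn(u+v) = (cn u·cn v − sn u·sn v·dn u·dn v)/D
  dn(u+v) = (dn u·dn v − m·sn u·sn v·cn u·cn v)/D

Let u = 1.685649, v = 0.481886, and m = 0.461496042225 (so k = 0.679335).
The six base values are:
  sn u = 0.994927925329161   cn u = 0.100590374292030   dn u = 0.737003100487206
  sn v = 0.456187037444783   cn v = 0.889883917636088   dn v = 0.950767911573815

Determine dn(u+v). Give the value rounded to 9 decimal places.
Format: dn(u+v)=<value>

m = k² = 0.461496042225
D = 1 − m·sn²u·sn²v = 0.9049313988898078
dn(u+v) = (dn u·dn v − m·sn u·sn v·cn u·cn v)/D = 0.6819692849702367/0.9049313988898078 = 0.753614346686272

dn(u+v)=0.753614347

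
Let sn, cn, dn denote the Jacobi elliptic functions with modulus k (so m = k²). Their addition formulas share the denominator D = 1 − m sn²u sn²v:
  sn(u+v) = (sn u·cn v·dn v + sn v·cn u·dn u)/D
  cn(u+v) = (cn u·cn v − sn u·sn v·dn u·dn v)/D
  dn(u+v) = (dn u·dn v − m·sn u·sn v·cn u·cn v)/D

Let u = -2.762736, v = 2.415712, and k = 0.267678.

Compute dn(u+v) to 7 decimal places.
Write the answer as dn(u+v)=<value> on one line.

dn(u+v)=0.9958587

sn u = -0.4228220306136211, cn u = -0.9062127401597122, dn u = 0.9935744825621268
sn v = 0.7028897388428928, cn v = -0.7112988225980484, dn v = 0.9821406646317778
m = k² = 0.071651511684
D = 1 − m·sn²u·sn²v = 0.9936712931510594
dn(u+v) = (dn u·dn v − m·sn u·sn v·cn u·cn v)/D = 0.9895561690086067/0.9936712931510594 = 0.9958586665723198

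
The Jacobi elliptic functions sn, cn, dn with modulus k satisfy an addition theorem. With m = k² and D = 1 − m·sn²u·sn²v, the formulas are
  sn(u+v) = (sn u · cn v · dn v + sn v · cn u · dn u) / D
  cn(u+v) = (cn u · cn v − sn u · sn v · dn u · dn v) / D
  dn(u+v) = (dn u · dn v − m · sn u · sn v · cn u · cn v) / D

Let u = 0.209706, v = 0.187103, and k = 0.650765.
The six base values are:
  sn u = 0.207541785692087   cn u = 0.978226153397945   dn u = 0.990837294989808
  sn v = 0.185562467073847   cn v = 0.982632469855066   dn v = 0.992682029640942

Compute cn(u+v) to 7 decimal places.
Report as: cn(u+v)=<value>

m = k² = 0.423495085225
D = 1 − m·sn²u·sn²v = 0.9993718841559125
cn(u+v) = (cn u·cn v − sn u·sn v·dn u·dn v)/D = 0.9233569363021849/0.9993718841559125 = 0.9239372759441485

cn(u+v)=0.9239373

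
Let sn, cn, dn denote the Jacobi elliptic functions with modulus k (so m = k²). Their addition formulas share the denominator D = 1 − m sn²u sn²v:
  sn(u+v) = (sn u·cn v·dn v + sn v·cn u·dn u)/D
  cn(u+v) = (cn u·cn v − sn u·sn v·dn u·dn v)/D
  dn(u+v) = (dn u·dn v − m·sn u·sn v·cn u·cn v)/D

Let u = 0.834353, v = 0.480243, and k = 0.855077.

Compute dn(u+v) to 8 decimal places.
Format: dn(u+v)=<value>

dn(u+v)=0.63932090

sn u = 0.698681923616654, cn u = 0.7154324353922822, dn u = 0.8019234171812513
sn v = 0.4506050967132632, cn v = 0.8927233876268901, dn v = 0.9227905108776583
m = k² = 0.731156675929
D = 1 − m·sn²u·sn²v = 0.9275294322678411
dn(u+v) = (dn u·dn v − m·sn u·sn v·cn u·cn v)/D = 0.5929889526597097/0.9275294322678411 = 0.6393209013430781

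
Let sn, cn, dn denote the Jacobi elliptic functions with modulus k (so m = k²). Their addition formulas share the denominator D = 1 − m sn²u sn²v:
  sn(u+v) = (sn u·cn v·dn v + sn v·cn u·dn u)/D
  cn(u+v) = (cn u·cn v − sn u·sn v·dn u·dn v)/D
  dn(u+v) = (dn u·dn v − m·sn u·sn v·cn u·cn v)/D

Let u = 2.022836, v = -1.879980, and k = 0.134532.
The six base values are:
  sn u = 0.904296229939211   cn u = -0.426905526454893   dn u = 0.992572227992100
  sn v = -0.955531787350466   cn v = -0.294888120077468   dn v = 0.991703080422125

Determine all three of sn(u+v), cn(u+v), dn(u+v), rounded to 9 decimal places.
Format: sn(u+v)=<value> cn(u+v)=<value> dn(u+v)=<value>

sn(u+v)=0.142361930 cn(u+v)=0.989814670 dn(u+v)=0.999816579

m = k² = 0.018098859024
D = 1 − m·sn²u·sn²v = 0.9864866533987475
sn(u+v) = (sn u·cn v·dn v + sn v·cn u·dn u)/D = 0.1404381434924779/0.9864866533987475 = 0.1423619295898486
cn(u+v) = (cn u·cn v − sn u·sn v·dn u·dn v)/D = 0.9764389613213141/0.9864866533987475 = 0.9898146700284124
dn(u+v) = (dn u·dn v − m·sn u·sn v·cn u·cn v)/D = 0.9863057111521319/0.9864866533987475 = 0.9998165791235064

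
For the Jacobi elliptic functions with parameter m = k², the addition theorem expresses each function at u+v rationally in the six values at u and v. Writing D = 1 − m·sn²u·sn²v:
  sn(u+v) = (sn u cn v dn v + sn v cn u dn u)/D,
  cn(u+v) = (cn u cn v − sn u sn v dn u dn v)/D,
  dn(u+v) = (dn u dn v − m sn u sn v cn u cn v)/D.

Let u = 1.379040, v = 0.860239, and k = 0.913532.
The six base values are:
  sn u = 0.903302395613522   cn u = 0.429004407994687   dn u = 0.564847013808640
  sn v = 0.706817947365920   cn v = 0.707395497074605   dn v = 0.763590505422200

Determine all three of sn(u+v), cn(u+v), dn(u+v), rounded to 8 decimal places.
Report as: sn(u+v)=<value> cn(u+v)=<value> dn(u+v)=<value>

m = k² = 0.834540715024
D = 1 − m·sn²u·sn²v = 0.6598041663078251
sn(u+v) = (sn u·cn v·dn v + sn v·cn u·dn u)/D = 0.6592056990621288/0.6598041663078251 = 0.9990929623117641
cn(u+v) = (cn u·cn v − sn u·sn v·dn u·dn v)/D = 0.0280959819400243/0.6598041663078251 = 0.0425823045302148
dn(u+v) = (dn u·dn v − m·sn u·sn v·cn u·cn v)/D = 0.2696109657139048/0.6598041663078251 = 0.4086227087995083

sn(u+v)=0.99909296 cn(u+v)=0.04258230 dn(u+v)=0.40862271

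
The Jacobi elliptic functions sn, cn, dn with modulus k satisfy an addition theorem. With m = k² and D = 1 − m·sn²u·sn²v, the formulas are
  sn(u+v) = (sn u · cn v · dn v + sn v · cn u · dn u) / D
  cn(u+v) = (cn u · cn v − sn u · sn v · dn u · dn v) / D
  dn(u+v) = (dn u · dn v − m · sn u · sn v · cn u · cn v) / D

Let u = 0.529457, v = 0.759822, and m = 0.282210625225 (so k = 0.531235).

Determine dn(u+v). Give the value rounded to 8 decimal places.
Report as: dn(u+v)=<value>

dn(u+v)=0.86698842

sn u = 0.4993750535587455, cn u = 0.8663859162539521, dn u = 0.9641699020401103
sn v = 0.6754150356684958, cn v = 0.7374378140514118, dn v = 0.9334128846217297
m = k² = 0.282210625225
D = 1 − m·sn²u·sn²v = 0.9678953088604598
dn(u+v) = (dn u·dn v − m·sn u·sn v·cn u·cn v)/D = 0.8391540289522638/0.9678953088604598 = 0.866988424543799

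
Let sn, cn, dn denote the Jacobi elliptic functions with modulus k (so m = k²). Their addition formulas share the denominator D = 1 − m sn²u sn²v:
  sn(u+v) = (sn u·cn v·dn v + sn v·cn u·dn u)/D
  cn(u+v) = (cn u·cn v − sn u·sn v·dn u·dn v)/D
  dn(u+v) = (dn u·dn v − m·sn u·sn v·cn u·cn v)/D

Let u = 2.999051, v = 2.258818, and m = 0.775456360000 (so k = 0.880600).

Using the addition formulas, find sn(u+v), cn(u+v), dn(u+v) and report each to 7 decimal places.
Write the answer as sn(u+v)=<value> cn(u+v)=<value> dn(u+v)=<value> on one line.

sn u = 0.9183754677423901, cn u = -0.3957101214891352, dn u = 0.5881918373355643
sn v = 0.9996720954951324, cn v = -0.02560666882612776, dn v = 0.4743965723837165
m = k² = 0.77545636
D = 1 − m·sn²u·sn²v = 0.3463984861903126
sn(u+v) = (sn u·cn v·dn v + sn v·cn u·dn u)/D = -0.243833306793005/0.3463984861903126 = -0.703909850977357
cn(u+v) = (cn u·cn v − sn u·sn v·dn u·dn v)/D = -0.2460431460807809/0.3463984861903126 = -0.710289322527824
dn(u+v) = (dn u·dn v − m·sn u·sn v·cn u·cn v)/D = 0.271822369080878/0.3463984861903126 = 0.7847100374784484

sn(u+v)=-0.7039099 cn(u+v)=-0.7102893 dn(u+v)=0.7847100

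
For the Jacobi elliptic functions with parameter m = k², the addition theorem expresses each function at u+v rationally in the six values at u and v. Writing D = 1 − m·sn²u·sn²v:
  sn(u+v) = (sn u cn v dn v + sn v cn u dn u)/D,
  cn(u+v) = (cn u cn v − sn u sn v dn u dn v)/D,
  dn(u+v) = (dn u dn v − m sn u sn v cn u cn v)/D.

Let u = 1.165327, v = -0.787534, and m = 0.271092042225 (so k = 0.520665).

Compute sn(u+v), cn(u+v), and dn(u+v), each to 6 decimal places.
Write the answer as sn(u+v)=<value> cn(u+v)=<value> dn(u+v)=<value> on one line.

sn(u+v)=0.366672 cn(u+v)=0.930350 dn(u+v)=0.981607

sn u = 0.8961324524793222, cn u = 0.4437866915685905, dn u = 0.8844764673319703
sn v = -0.6947930534140023, cn v = 0.7192097141499462, dn v = 0.932273423347569
m = k² = 0.271092042225
D = 1 − m·sn²u·sn²v = 0.894907405266955
sn(u+v) = (sn u·cn v·dn v + sn v·cn u·dn u)/D = 0.3281375062995334/0.894907405266955 = 0.3666720203322582
cn(u+v) = (cn u·cn v − sn u·sn v·dn u·dn v)/D = 0.832577348335371/0.894907405266955 = 0.9303502724809941
dn(u+v) = (dn u·dn v − m·sn u·sn v·cn u·cn v)/D = 0.8784472886762194/0.894907405266955 = 0.98160690536936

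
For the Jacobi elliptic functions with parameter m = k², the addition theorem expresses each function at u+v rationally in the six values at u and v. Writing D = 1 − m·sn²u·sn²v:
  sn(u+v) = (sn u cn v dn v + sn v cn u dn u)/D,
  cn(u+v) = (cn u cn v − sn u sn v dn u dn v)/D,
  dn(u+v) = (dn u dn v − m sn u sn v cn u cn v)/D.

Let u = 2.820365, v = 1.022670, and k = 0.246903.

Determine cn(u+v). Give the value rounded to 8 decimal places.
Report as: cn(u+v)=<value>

cn(u+v)=-0.79652737

sn u = 0.3619112064753895, cn u = -0.9322125715884377, dn u = 0.9959996652773973
sn v = 0.8488832019681448, cn v = 0.5285804663590113, dn v = 0.9777889718695728
m = k² = 0.060961091409
D = 1 − m·sn²u·sn²v = 0.9942462276440604
cn(u+v) = (cn u·cn v − sn u·sn v·dn u·dn v)/D = -0.7919443327130883/0.9942462276440604 = -0.7965273698746222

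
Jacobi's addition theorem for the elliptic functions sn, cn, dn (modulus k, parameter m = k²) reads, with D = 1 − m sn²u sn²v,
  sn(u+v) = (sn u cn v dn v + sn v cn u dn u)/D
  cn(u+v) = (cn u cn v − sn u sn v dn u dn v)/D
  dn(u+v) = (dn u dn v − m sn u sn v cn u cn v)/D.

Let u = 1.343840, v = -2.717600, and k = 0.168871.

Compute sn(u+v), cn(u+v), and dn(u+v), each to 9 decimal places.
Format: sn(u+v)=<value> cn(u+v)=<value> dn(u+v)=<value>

sn(u+v)=-0.978965781 cn(u+v)=0.204024509 dn(u+v)=0.986240159

sn u = 0.9725194351694461, cn u = 0.232821709077357, dn u = 0.9864220186412775
sn v = -0.4316756675820485, cn v = -0.9020288897910048, dn v = 0.9973394378303177
m = k² = 0.028517414641
D = 1 − m·sn²u·sn²v = 0.9949740071403533
sn(u+v) = (sn u·cn v·dn v + sn v·cn u·dn u)/D = -0.9740455056780556/0.9949740071403533 = -0.9789657807017008
cn(u+v) = (cn u·cn v − sn u·sn v·dn u·dn v)/D = 0.2029990831341678/0.9949740071403533 = 0.2040245088588855
dn(u+v) = (dn u·dn v − m·sn u·sn v·cn u·cn v)/D = 0.9812833230244756/0.9949740071403533 = 0.9862401590216151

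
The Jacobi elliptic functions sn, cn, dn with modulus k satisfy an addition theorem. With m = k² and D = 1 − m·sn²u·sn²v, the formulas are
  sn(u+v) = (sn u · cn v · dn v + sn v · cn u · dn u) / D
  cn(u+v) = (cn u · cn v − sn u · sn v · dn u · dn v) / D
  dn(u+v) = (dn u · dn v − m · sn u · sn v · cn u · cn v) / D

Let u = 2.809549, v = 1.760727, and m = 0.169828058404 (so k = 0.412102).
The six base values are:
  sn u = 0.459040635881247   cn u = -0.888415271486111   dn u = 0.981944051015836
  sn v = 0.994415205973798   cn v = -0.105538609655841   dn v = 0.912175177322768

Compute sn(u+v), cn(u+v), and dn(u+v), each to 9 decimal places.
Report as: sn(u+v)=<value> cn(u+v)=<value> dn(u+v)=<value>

sn(u+v)=-0.945139691 cn(u+v)=-0.326666441 dn(u+v)=0.921029021

m = k² = 0.169828058404
D = 1 − m·sn²u·sn²v = 0.9646127167117091
sn(u+v) = (sn u·cn v·dn v + sn v·cn u·dn u)/D = -0.9116937653508711/0.9646127167117091 = -0.9451396913558898
cn(u+v) = (cn u·cn v − sn u·sn v·dn u·dn v)/D = -0.3151066033301979/0.9646127167117091 = -0.3266664412266637
dn(u+v) = (dn u·dn v − m·sn u·sn v·cn u·cn v)/D = 0.888436306048211/0.9646127167117091 = 0.9210290209285467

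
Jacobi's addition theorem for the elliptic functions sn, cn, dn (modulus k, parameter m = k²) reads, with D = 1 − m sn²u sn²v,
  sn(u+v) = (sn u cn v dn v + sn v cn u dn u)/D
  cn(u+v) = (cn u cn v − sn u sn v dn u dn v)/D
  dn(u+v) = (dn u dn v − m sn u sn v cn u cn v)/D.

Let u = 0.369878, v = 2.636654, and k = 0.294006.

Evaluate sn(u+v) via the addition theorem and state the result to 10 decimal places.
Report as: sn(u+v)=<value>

sn(u+v)=0.2048765642

sn u = 0.3608405857650345, cn u = 0.9326275096010983, dn u = 0.9943566065588399
sn v = 0.5427967081379503, cn v = -0.8398641161727323, dn v = 0.987184112366741
m = k² = 0.086439528036
D = 1 − m·sn²u·sn²v = 0.9966839768365064
sn(u+v) = (sn u·cn v·dn v + sn v·cn u·dn u)/D = 0.2041971887767813/0.9966839768365064 = 0.2048765642093565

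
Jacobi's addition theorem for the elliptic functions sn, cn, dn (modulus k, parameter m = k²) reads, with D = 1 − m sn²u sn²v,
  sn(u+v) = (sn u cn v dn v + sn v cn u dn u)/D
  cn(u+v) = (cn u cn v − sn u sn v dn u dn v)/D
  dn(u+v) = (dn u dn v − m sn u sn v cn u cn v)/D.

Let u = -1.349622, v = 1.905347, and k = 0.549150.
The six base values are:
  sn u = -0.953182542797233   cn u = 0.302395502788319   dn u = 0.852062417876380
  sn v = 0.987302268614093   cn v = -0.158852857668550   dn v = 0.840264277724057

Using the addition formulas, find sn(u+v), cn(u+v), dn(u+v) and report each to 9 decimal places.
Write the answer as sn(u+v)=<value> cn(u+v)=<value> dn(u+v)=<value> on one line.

m = k² = 0.3015657225
D = 1 − m·sn²u·sn²v = 0.7329242815575693
sn(u+v) = (sn u·cn v·dn v + sn v·cn u·dn u)/D = 0.38161741107201/0.7329242815575693 = 0.5206778117120342
cn(u+v) = (cn u·cn v − sn u·sn v·dn u·dn v)/D = 0.6257364893174887/0.7329242815575693 = 0.8537532526384702
dn(u+v) = (dn u·dn v − m·sn u·sn v·cn u·cn v)/D = 0.7023250165734377/0.7329242815575693 = 0.9582504417521769

sn(u+v)=0.520677812 cn(u+v)=0.853753253 dn(u+v)=0.958250442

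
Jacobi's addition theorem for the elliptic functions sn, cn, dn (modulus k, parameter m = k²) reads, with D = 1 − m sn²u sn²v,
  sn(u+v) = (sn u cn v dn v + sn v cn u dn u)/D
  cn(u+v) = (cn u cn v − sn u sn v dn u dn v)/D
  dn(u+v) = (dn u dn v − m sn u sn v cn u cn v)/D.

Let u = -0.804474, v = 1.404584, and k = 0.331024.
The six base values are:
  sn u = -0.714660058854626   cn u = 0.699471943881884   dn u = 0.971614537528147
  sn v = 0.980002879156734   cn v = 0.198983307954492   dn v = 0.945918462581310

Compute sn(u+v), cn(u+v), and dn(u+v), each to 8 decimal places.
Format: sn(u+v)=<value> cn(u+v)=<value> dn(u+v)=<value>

sn(u+v)=0.56170313 cn(u+v)=0.82733886 dn(u+v)=0.98256163

m = k² = 0.109576888576
D = 1 − m·sn²u·sn²v = 0.9462507152581354
sn(u+v) = (sn u·cn v·dn v + sn v·cn u·dn u)/D = 0.5315119891157358/0.9462507152581354 = 0.5617031306240444
cn(u+v) = (cn u·cn v − sn u·sn v·dn u·dn v)/D = 0.7828699901980959/0.9462507152581354 = 0.8273388622850662
dn(u+v) = (dn u·dn v − m·sn u·sn v·cn u·cn v)/D = 0.9297496425457553/0.9462507152581354 = 0.9825616272238393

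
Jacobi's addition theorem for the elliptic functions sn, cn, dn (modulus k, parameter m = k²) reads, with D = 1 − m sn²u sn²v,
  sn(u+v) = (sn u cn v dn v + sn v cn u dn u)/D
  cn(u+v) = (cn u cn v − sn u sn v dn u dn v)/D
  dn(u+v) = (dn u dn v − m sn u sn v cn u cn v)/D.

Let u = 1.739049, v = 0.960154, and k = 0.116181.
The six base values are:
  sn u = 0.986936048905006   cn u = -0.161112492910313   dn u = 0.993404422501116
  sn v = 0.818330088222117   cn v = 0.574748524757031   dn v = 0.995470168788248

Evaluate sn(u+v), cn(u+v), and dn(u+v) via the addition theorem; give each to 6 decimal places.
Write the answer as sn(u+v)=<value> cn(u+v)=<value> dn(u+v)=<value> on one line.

sn(u+v)=0.437549 cn(u+v)=-0.899194 dn(u+v)=0.998707

m = k² = 0.013498024761
D = 1 − m·sn²u·sn²v = 0.9911954881110811
sn(u+v) = (sn u·cn v·dn v + sn v·cn u·dn u)/D = 0.4336969180182344/0.9911954881110811 = 0.4375493262633081
cn(u+v) = (cn u·cn v − sn u·sn v·dn u·dn v)/D = -0.8912774421880368/0.9911954881110811 = -0.899194410061876
dn(u+v) = (dn u·dn v − m·sn u·sn v·cn u·cn v)/D = 0.9899139414388488/0.9911954881110811 = 0.998707069707637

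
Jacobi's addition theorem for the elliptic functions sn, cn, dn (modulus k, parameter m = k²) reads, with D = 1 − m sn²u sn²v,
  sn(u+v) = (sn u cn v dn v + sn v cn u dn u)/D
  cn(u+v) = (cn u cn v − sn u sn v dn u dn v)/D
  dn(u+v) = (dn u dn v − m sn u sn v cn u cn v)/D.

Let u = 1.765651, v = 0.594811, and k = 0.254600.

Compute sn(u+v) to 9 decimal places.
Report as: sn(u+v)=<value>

sn(u+v)=0.736945573

sn u = 0.98675677486139, cn u = -0.162206865653548, dn u = 0.9679278660628409
sn v = 0.5585981818942124, cn v = 0.8294384071071706, dn v = 0.9898352026560485
m = k² = 0.06482116
D = 1 − m·sn²u·sn²v = 0.9803059032092804
sn(u+v) = (sn u·cn v·dn v + sn v·cn u·dn u)/D = 0.7224320952557914/0.9803059032092804 = 0.7369455726939177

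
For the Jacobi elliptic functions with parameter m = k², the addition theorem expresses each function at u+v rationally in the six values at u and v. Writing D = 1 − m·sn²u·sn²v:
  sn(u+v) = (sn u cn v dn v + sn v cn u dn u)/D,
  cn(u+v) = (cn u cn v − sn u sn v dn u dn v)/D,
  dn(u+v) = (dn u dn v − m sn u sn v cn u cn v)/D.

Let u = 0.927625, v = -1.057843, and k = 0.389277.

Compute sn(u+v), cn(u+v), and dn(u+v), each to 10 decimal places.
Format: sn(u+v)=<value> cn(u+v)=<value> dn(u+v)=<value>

sn u = 0.7899349743236782, cn u = 0.6131906199056292, dn u = 0.9515469442086158
sn v = -0.859354166553719, cn v = 0.5113808917301888, dn v = 0.9423862329874887
m = k² = 0.151536582729
D = 1 − m·sn²u·sn²v = 0.9301695969844728
sn(u+v) = (sn u·cn v·dn v + sn v·cn u·dn u)/D = -0.120731547868612/0.9301695969844728 = -0.1297951989185768
cn(u+v) = (cn u·cn v − sn u·sn v·dn u·dn v)/D = 0.9223011289722601/0.9301695969844728 = 0.9915408243424408
dn(u+v) = (dn u·dn v − m·sn u·sn v·cn u·cn v)/D = 0.9289815206789144/0.9301695969844728 = 0.9987227315218536

sn(u+v)=-0.1297951989 cn(u+v)=0.9915408243 dn(u+v)=0.9987227315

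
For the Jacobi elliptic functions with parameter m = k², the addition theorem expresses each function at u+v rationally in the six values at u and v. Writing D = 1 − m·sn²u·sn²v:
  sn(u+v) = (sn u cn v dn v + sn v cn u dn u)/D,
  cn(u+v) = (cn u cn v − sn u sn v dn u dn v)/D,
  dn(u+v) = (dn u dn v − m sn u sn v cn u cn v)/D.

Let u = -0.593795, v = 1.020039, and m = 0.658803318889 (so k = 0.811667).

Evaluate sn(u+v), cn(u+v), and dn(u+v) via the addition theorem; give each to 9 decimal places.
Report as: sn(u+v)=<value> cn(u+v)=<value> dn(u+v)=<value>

sn u = -0.5417794225238522, cn u = 0.8405207060683997, dn u = 0.8981229278846615
sn v = 0.7994358849436592, cn v = 0.6007514176964949, dn v = 0.7608944024350508
m = k² = 0.658803318889
D = 1 − m·sn²u·sn²v = 0.876414343746708
sn(u+v) = (sn u·cn v·dn v + sn v·cn u·dn u)/D = 0.3558349685569696/0.876414343746708 = 0.406012260177943
cn(u+v) = (cn u·cn v − sn u·sn v·dn u·dn v)/D = 0.8009266989413159/0.876414343746708 = 0.9138676296845175
dn(u+v) = (dn u·dn v − m·sn u·sn v·cn u·cn v)/D = 0.8274571877277524/0.876414343746708 = 0.9441392574547997

sn(u+v)=0.406012260 cn(u+v)=0.913867630 dn(u+v)=0.944139257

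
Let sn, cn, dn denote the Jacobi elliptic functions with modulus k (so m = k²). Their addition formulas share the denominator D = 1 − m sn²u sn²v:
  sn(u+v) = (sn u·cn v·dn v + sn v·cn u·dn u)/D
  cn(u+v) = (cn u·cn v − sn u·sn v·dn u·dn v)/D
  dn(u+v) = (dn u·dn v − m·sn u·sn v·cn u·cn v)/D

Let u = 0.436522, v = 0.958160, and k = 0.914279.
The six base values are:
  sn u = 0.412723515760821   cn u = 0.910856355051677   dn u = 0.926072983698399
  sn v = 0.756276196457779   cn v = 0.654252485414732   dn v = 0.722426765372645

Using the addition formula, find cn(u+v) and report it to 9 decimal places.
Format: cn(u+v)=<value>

cn(u+v)=0.421427870

m = k² = 0.835906089841
D = 1 − m·sn²u·sn²v = 0.918560184581637
cn(u+v) = (cn u·cn v − sn u·sn v·dn u·dn v)/D = 0.3871068621554305/0.918560184581637 = 0.4214278701092845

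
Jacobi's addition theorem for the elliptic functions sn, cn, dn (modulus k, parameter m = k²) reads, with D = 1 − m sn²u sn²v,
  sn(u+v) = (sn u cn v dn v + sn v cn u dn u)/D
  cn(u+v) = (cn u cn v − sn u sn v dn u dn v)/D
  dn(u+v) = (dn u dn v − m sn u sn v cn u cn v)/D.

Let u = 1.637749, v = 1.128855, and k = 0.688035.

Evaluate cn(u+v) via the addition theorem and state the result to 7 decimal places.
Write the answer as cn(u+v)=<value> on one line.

sn u = 0.9900051303707789, cn u = 0.1410313505556022, dn u = 0.7321362810227628
sn v = 0.8630816918755044, cn v = 0.5050643455534324, dn v = 0.8045902323163174
m = k² = 0.473392161225
D = 1 − m·sn²u·sn²v = 0.6543792875258174
cn(u+v) = (cn u·cn v − sn u·sn v·dn u·dn v)/D = -0.432103822535442/0.6543792875258174 = -0.6603262523317474

cn(u+v)=-0.6603263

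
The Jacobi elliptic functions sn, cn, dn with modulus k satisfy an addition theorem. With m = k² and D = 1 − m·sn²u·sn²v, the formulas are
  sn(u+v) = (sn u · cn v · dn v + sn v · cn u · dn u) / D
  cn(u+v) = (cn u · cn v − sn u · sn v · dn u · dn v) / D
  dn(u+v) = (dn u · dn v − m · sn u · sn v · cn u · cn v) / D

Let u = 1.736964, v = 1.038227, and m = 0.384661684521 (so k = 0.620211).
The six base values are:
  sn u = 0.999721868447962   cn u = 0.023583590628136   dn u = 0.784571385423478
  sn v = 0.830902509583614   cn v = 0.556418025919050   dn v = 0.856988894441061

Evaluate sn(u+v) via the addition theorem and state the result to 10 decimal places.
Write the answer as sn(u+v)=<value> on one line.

sn(u+v)=0.6698891899

m = k² = 0.384661684521
D = 1 − m·sn²u·sn²v = 0.7345776714634784
sn(u+v) = (sn u·cn v·dn v + sn v·cn u·dn u)/D = 0.4920856412517462/0.7345776714634784 = 0.669889189895165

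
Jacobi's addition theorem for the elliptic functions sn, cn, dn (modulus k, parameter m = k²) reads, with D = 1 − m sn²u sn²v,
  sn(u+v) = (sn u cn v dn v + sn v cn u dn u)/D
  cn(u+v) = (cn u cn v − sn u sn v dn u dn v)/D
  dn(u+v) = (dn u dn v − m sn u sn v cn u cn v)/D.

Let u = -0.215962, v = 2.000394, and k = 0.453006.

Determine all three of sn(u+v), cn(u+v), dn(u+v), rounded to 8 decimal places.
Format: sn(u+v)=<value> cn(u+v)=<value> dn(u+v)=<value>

sn u = -0.2139539493326744, cn u = 0.9768437477738962, dn u = 0.9952919390631688
sn v = 0.9545631638851325, cn v = -0.2980086679169008, dn v = 0.901670941591798
m = k² = 0.205214436036
D = 1 − m·sn²u·sn²v = 0.9914403133665524
sn(u+v) = (sn u·cn v·dn v + sn v·cn u·dn u)/D = 0.9855596421760457/0.9914403133665524 = 0.9940685575205852
cn(u+v) = (cn u·cn v − sn u·sn v·dn u·dn v)/D = -0.1078243325144761/0.9914403133665524 = -0.1087552433170141
dn(u+v) = (dn u·dn v − m·sn u·sn v·cn u·cn v)/D = 0.8852250598490964/0.9914403133665524 = 0.8928677278042189

sn(u+v)=0.99406856 cn(u+v)=-0.10875524 dn(u+v)=0.89286773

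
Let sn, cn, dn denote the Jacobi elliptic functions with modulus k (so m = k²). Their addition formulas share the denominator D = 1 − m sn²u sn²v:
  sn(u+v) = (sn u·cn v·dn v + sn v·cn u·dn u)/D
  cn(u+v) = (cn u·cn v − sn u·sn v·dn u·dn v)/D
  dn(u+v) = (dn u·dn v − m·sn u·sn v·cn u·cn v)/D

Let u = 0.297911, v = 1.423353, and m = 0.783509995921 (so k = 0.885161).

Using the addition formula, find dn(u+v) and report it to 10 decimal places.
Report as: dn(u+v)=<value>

sn u = 0.2902901429000134, cn u = 0.9569386777297121, dn u = 0.9664237642280445
sn v = 0.9202947223166791, cn v = 0.391225796792679, dn v = 0.5800105020553653
m = k² = 0.783509995921
D = 1 − m·sn²u·sn²v = 0.9440805382146453
dn(u+v) = (dn u·dn v − m·sn u·sn v·cn u·cn v)/D = 0.4821721567490983/0.9440805382146453 = 0.5107320162122356

dn(u+v)=0.5107320162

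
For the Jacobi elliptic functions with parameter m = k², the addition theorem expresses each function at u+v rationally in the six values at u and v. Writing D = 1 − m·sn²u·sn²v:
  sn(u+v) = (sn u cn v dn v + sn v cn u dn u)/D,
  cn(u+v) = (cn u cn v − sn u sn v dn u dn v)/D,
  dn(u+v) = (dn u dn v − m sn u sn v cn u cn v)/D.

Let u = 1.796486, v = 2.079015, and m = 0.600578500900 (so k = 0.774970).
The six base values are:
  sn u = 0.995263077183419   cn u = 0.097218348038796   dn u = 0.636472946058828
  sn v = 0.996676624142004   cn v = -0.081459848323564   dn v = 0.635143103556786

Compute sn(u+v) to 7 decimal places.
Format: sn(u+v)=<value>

sn(u+v)=0.0248814

m = k² = 0.6005785009
D = 1 − m·sn²u·sn²v = 0.4090454076181421
sn(u+v) = (sn u·cn v·dn v + sn v·cn u·dn u)/D = 0.01017762952685219/0.4090454076181421 = 0.02488141741063954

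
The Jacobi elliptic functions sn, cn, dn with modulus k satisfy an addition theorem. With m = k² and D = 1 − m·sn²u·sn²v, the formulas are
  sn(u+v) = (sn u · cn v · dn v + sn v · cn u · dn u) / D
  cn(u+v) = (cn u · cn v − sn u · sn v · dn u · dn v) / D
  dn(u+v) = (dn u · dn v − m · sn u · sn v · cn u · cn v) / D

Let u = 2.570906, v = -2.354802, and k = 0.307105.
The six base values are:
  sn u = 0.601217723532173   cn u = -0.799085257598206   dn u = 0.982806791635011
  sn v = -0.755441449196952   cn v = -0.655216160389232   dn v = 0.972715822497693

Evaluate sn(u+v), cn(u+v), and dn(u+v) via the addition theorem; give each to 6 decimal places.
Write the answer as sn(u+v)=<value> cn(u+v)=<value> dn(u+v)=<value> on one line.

m = k² = 0.094313481025
D = 1 − m·sn²u·sn²v = 0.9805446546711743
sn(u+v) = (sn u·cn v·dn v + sn v·cn u·dn u)/D = 0.2101036576619556/0.9805446546711743 = 0.2142724012221697
cn(u+v) = (cn u·cn v − sn u·sn v·dn u·dn v)/D = 0.9577704698106327/0.9805446546711743 = 0.9767739442033072
dn(u+v) = (dn u·dn v − m·sn u·sn v·cn u·cn v)/D = 0.9784193825887484/0.9805446546711743 = 0.9978325596164322

sn(u+v)=0.214272 cn(u+v)=0.976774 dn(u+v)=0.997833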